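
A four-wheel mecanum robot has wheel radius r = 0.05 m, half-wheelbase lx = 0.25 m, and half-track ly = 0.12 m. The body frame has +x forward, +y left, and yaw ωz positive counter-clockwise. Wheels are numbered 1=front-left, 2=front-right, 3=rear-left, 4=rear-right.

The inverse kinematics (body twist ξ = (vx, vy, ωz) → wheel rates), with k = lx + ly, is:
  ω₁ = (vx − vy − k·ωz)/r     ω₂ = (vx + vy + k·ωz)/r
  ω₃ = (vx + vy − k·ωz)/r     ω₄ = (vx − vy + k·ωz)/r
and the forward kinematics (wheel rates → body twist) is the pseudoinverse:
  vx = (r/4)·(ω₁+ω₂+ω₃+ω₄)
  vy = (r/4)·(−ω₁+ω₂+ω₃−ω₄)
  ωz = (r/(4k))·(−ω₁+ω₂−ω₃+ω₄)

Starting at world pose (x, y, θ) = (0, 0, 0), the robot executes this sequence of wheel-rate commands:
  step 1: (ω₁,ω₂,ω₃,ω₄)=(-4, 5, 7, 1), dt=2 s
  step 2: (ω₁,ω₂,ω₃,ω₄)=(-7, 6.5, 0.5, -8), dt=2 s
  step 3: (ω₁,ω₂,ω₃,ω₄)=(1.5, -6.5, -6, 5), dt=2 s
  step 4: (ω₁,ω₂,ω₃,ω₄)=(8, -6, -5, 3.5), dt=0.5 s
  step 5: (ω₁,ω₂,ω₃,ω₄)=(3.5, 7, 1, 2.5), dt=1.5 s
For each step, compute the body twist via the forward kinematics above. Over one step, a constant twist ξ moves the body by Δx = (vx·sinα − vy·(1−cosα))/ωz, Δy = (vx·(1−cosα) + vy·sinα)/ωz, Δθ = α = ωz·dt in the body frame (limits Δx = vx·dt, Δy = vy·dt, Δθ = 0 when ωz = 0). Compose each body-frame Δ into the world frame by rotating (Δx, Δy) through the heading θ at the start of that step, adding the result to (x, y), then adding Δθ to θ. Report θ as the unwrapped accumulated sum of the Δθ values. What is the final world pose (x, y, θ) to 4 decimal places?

(0.2184, 0.4679, 0.9037)

step 1: ξ=(vx,vy,ωz)=(0.1125, 0.1875, 0.1014), dt=2.0 → body Δ=(0.1856, 0.3952, 0.2027) → world pose (0.1856, 0.3952, 0.2027)
step 2: ξ=(vx,vy,ωz)=(-0.1000, 0.2750, 0.1689), dt=2.0 → body Δ=(-0.2882, 0.5061, 0.3378) → world pose (-0.1986, 0.8329, 0.5405)
step 3: ξ=(vx,vy,ωz)=(-0.0750, -0.2375, 0.1014), dt=2.0 → body Δ=(-0.1010, -0.4869, 0.2027) → world pose (-0.0347, 0.3634, 0.7432)
step 4: ξ=(vx,vy,ωz)=(0.0062, -0.2812, -0.1858), dt=0.5 → body Δ=(-0.0034, -0.1406, -0.0929) → world pose (0.0579, 0.2576, 0.6503)
step 5: ξ=(vx,vy,ωz)=(0.1750, 0.0250, 0.1689), dt=1.5 → body Δ=(0.2550, 0.0702, 0.2534) → world pose (0.2184, 0.4679, 0.9037)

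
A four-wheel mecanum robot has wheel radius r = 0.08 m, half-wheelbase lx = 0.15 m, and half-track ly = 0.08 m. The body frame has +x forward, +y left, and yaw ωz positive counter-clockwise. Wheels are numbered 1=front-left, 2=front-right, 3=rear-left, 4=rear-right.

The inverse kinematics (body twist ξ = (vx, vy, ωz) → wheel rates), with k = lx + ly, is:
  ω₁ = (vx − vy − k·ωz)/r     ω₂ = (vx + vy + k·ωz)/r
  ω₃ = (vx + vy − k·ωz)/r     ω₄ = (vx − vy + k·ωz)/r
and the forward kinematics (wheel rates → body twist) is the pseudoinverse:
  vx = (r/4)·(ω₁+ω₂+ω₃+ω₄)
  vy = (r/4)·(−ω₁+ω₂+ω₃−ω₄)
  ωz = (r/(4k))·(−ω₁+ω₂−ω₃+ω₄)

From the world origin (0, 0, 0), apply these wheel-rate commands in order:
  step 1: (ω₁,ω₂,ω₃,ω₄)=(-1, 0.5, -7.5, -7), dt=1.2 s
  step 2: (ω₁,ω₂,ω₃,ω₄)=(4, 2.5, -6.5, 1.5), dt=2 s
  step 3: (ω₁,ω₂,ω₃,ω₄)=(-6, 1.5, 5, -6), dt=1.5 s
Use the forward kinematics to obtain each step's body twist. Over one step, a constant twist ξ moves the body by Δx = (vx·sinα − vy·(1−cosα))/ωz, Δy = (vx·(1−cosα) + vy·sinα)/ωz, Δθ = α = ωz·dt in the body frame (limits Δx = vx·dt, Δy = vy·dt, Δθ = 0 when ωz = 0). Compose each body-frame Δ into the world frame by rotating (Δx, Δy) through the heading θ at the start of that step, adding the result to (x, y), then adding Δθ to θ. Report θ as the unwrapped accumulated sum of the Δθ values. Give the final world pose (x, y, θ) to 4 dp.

(-0.6332, -0.1337, 0.8826)

step 1: ξ=(vx,vy,ωz)=(-0.3000, 0.0200, 0.1739), dt=1.2 → body Δ=(-0.3599, -0.0136, 0.2087) → world pose (-0.3599, -0.0136, 0.2087)
step 2: ξ=(vx,vy,ωz)=(0.0300, -0.1900, 0.5652), dt=2.0 → body Δ=(0.2409, -0.2736, 1.1304) → world pose (-0.0675, -0.2314, 1.3391)
step 3: ξ=(vx,vy,ωz)=(-0.1100, 0.3700, -0.3043), dt=1.5 → body Δ=(-0.0348, 0.5729, -0.4565) → world pose (-0.6332, -0.1337, 0.8826)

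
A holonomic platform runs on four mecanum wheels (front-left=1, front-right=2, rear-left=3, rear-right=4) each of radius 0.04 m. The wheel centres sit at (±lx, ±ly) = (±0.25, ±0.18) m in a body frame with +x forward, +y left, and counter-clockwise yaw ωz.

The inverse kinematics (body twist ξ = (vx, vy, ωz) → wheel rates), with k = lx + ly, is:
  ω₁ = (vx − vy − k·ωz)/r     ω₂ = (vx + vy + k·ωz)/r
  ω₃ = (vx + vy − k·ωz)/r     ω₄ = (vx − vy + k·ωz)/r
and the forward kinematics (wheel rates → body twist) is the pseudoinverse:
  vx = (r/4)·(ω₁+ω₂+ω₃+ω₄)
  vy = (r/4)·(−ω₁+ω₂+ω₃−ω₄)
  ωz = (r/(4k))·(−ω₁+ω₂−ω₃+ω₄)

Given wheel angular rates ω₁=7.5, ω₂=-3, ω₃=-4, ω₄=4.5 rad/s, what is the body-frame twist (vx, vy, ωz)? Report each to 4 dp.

(0.0500, -0.1900, -0.0465)

k = lx + ly = 0.25 + 0.18 = 0.4300
ω₁+ω₂+ω₃+ω₄ = 5.0000  →  vx = (0.04/4)·5.0000 = 0.0500
−ω₁+ω₂+ω₃−ω₄ = -19.0000  →  vy = (0.04/4)·-19.0000 = -0.1900
−ω₁+ω₂−ω₃+ω₄ = -2.0000  →  ωz = (0.04/1.7200)·-2.0000 = -0.0465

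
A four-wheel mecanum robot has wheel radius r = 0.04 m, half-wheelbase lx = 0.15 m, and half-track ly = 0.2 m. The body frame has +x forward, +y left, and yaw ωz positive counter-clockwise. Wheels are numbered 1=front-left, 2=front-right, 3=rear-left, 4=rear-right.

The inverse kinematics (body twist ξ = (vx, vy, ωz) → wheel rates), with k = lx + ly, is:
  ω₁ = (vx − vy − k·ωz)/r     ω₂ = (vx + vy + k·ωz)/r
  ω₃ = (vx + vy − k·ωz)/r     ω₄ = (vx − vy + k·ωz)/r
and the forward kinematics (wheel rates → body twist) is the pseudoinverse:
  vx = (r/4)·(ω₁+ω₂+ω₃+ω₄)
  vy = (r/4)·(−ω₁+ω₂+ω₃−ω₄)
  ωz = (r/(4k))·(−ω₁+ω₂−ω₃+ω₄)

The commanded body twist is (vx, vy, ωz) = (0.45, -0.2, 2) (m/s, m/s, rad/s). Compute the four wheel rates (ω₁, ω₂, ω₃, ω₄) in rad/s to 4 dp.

(-1.2500, 23.7500, -11.2500, 33.7500)

k = lx + ly = 0.15 + 0.2 = 0.3500;  k·ωz = 0.3500·2 = 0.7000
ω₁ (FL) = (vx − vy − k·ωz)/r = -0.0500/0.04 = -1.2500
ω₂ (FR) = (vx + vy + k·ωz)/r = 0.9500/0.04 = 23.7500
ω₃ (RL) = (vx + vy − k·ωz)/r = -0.4500/0.04 = -11.2500
ω₄ (RR) = (vx − vy + k·ωz)/r = 1.3500/0.04 = 33.7500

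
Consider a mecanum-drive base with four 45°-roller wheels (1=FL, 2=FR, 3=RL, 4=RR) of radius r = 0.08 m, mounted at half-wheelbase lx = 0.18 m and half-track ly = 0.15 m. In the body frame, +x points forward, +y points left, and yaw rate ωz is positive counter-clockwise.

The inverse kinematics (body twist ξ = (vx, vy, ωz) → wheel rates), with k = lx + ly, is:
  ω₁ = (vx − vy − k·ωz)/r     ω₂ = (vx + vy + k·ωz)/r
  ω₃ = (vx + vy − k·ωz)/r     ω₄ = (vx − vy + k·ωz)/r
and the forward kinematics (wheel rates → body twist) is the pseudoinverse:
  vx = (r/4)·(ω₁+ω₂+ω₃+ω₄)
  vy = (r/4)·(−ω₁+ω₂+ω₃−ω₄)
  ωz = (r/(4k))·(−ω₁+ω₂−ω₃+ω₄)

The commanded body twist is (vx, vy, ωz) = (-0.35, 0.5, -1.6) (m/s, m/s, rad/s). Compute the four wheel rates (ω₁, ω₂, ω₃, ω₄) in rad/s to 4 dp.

k = lx + ly = 0.18 + 0.15 = 0.3300;  k·ωz = 0.3300·-1.6 = -0.5280
ω₁ (FL) = (vx − vy − k·ωz)/r = -0.3220/0.08 = -4.0250
ω₂ (FR) = (vx + vy + k·ωz)/r = -0.3780/0.08 = -4.7250
ω₃ (RL) = (vx + vy − k·ωz)/r = 0.6780/0.08 = 8.4750
ω₄ (RR) = (vx − vy + k·ωz)/r = -1.3780/0.08 = -17.2250

(-4.0250, -4.7250, 8.4750, -17.2250)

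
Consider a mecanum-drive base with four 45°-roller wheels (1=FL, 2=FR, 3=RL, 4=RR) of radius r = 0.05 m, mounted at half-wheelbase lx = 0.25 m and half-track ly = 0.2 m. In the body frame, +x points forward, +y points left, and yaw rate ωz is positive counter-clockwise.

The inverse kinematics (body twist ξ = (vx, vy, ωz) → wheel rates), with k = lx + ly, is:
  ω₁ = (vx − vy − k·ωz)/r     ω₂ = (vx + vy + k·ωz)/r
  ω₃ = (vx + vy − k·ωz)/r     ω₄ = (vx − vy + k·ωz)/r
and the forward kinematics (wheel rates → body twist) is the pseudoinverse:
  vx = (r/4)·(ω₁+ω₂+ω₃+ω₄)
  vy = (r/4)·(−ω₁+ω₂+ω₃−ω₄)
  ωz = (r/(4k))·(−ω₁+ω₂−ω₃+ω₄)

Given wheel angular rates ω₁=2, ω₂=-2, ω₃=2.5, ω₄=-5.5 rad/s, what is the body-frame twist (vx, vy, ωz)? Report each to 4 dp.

(-0.0375, 0.0500, -0.3333)

k = lx + ly = 0.25 + 0.2 = 0.4500
ω₁+ω₂+ω₃+ω₄ = -3.0000  →  vx = (0.05/4)·-3.0000 = -0.0375
−ω₁+ω₂+ω₃−ω₄ = 4.0000  →  vy = (0.05/4)·4.0000 = 0.0500
−ω₁+ω₂−ω₃+ω₄ = -12.0000  →  ωz = (0.05/1.8000)·-12.0000 = -0.3333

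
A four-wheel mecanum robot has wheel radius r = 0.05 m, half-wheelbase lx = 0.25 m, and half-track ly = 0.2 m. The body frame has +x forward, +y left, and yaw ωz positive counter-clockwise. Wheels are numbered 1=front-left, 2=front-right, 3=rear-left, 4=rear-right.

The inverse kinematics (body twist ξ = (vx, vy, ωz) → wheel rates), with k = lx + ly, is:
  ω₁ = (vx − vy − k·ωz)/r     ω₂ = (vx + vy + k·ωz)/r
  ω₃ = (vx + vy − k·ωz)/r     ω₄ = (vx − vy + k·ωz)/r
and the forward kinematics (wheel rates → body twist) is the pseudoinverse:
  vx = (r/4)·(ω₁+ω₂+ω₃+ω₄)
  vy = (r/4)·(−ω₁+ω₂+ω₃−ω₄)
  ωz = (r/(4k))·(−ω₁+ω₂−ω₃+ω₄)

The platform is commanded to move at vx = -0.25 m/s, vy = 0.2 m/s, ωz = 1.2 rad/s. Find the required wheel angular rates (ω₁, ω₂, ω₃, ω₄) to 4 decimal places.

(-19.8000, 9.8000, -11.8000, 1.8000)

k = lx + ly = 0.25 + 0.2 = 0.4500;  k·ωz = 0.4500·1.2 = 0.5400
ω₁ (FL) = (vx − vy − k·ωz)/r = -0.9900/0.05 = -19.8000
ω₂ (FR) = (vx + vy + k·ωz)/r = 0.4900/0.05 = 9.8000
ω₃ (RL) = (vx + vy − k·ωz)/r = -0.5900/0.05 = -11.8000
ω₄ (RR) = (vx − vy + k·ωz)/r = 0.0900/0.05 = 1.8000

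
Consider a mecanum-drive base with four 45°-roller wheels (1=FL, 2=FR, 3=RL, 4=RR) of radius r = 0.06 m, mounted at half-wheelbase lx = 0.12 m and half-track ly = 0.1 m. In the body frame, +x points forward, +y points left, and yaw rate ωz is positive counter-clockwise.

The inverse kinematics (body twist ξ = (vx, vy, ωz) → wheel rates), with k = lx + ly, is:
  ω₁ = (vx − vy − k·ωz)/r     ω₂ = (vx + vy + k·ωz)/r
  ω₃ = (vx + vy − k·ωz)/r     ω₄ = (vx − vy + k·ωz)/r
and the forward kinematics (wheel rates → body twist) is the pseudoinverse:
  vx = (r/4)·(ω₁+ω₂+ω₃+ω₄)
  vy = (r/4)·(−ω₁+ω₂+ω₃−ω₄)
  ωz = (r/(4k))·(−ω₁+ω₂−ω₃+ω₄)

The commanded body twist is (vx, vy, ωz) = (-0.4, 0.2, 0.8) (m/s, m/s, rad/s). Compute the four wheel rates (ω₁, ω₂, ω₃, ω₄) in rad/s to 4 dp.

k = lx + ly = 0.12 + 0.1 = 0.2200;  k·ωz = 0.2200·0.8 = 0.1760
ω₁ (FL) = (vx − vy − k·ωz)/r = -0.7760/0.06 = -12.9333
ω₂ (FR) = (vx + vy + k·ωz)/r = -0.0240/0.06 = -0.4000
ω₃ (RL) = (vx + vy − k·ωz)/r = -0.3760/0.06 = -6.2667
ω₄ (RR) = (vx − vy + k·ωz)/r = -0.4240/0.06 = -7.0667

(-12.9333, -0.4000, -6.2667, -7.0667)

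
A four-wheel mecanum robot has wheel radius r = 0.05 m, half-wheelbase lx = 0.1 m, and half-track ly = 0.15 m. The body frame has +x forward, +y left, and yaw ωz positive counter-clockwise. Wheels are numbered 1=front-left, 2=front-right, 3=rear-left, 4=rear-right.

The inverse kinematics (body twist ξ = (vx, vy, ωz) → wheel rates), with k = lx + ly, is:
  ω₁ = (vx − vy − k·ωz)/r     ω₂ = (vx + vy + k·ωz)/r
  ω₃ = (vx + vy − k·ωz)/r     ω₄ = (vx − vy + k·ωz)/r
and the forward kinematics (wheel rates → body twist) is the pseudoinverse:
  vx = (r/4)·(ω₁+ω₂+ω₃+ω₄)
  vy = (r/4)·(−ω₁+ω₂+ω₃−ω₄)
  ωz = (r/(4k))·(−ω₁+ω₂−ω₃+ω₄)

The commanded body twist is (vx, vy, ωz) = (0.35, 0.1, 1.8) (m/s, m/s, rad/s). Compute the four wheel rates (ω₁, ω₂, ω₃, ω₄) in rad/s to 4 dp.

k = lx + ly = 0.1 + 0.15 = 0.2500;  k·ωz = 0.2500·1.8 = 0.4500
ω₁ (FL) = (vx − vy − k·ωz)/r = -0.2000/0.05 = -4.0000
ω₂ (FR) = (vx + vy + k·ωz)/r = 0.9000/0.05 = 18.0000
ω₃ (RL) = (vx + vy − k·ωz)/r = 0.0000/0.05 = 0.0000
ω₄ (RR) = (vx − vy + k·ωz)/r = 0.7000/0.05 = 14.0000

(-4.0000, 18.0000, 0.0000, 14.0000)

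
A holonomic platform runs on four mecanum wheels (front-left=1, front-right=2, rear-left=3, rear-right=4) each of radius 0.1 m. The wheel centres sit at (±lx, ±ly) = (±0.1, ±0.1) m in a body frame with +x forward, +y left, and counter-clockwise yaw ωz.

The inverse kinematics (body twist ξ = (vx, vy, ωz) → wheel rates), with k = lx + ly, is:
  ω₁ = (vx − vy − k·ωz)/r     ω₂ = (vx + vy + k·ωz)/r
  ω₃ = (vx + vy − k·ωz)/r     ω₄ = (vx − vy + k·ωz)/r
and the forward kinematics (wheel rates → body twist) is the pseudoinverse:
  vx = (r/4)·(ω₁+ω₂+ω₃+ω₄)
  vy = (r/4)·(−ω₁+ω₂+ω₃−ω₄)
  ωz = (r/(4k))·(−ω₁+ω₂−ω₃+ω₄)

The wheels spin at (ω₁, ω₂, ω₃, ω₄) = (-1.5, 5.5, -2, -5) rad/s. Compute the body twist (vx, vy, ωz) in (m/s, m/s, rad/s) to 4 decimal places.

k = lx + ly = 0.1 + 0.1 = 0.2000
ω₁+ω₂+ω₃+ω₄ = -3.0000  →  vx = (0.1/4)·-3.0000 = -0.0750
−ω₁+ω₂+ω₃−ω₄ = 10.0000  →  vy = (0.1/4)·10.0000 = 0.2500
−ω₁+ω₂−ω₃+ω₄ = 4.0000  →  ωz = (0.1/0.8000)·4.0000 = 0.5000

(-0.0750, 0.2500, 0.5000)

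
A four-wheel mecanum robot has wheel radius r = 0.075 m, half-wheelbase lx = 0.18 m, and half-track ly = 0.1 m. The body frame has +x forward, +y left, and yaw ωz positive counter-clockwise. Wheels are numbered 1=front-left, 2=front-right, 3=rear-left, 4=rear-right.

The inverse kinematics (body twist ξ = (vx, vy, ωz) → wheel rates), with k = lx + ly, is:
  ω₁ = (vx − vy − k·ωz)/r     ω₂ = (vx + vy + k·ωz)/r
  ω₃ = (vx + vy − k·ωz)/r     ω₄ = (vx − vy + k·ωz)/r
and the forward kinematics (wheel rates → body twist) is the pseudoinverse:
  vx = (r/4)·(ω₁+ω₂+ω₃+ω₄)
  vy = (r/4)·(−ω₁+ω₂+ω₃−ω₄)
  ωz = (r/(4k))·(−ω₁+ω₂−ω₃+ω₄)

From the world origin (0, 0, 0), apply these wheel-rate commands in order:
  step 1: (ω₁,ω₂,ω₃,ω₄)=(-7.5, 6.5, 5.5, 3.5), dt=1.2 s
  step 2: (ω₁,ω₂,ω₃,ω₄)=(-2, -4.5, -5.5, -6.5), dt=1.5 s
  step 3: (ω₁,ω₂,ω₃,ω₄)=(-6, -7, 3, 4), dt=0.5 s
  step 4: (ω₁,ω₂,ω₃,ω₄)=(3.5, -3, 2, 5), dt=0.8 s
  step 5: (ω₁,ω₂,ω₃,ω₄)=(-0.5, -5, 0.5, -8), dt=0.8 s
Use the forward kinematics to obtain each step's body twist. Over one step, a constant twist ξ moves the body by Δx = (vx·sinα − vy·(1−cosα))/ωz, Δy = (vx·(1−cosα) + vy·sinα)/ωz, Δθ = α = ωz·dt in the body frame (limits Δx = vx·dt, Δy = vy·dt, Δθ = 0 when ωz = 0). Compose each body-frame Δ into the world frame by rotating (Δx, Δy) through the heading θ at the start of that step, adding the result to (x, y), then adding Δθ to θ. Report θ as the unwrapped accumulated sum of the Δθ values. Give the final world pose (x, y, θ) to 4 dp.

step 1: ξ=(vx,vy,ωz)=(0.1500, 0.3000, 0.8036), dt=1.2 → body Δ=(-0.0072, 0.3870, 0.9643) → world pose (-0.0072, 0.3870, 0.9643)
step 2: ξ=(vx,vy,ωz)=(-0.3469, -0.0281, -0.2344), dt=1.5 → body Δ=(-0.5170, 0.0492, -0.3516) → world pose (-0.3423, -0.0097, 0.6127)
step 3: ξ=(vx,vy,ωz)=(-0.1125, -0.0375, 0.0000), dt=0.5 → body Δ=(-0.0563, -0.0188, 0.0000) → world pose (-0.3775, -0.0574, 0.6127)
step 4: ξ=(vx,vy,ωz)=(0.1406, -0.1781, -0.2344), dt=0.8 → body Δ=(0.0985, -0.1522, -0.1875) → world pose (-0.2094, -0.1253, 0.4252)
step 5: ξ=(vx,vy,ωz)=(-0.2437, 0.0750, -0.8705), dt=0.8 → body Δ=(-0.1596, 0.1205, -0.6964) → world pose (-0.4044, -0.0813, -0.2712)

(-0.4044, -0.0813, -0.2712)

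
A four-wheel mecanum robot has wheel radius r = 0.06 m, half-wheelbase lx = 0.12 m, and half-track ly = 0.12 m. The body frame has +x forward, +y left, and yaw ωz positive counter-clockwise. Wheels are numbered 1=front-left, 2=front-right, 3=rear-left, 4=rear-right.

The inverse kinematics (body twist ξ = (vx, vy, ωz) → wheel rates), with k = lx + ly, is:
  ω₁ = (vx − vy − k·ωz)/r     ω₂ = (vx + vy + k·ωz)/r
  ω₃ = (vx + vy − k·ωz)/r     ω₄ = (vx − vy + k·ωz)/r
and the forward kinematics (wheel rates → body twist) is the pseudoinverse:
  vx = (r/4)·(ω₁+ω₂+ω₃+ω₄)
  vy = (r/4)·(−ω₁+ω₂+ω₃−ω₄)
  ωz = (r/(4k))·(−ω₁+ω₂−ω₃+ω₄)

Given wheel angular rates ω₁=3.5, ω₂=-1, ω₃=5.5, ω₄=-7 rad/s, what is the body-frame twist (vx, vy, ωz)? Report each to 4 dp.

k = lx + ly = 0.12 + 0.12 = 0.2400
ω₁+ω₂+ω₃+ω₄ = 1.0000  →  vx = (0.06/4)·1.0000 = 0.0150
−ω₁+ω₂+ω₃−ω₄ = 8.0000  →  vy = (0.06/4)·8.0000 = 0.1200
−ω₁+ω₂−ω₃+ω₄ = -17.0000  →  ωz = (0.06/0.9600)·-17.0000 = -1.0625

(0.0150, 0.1200, -1.0625)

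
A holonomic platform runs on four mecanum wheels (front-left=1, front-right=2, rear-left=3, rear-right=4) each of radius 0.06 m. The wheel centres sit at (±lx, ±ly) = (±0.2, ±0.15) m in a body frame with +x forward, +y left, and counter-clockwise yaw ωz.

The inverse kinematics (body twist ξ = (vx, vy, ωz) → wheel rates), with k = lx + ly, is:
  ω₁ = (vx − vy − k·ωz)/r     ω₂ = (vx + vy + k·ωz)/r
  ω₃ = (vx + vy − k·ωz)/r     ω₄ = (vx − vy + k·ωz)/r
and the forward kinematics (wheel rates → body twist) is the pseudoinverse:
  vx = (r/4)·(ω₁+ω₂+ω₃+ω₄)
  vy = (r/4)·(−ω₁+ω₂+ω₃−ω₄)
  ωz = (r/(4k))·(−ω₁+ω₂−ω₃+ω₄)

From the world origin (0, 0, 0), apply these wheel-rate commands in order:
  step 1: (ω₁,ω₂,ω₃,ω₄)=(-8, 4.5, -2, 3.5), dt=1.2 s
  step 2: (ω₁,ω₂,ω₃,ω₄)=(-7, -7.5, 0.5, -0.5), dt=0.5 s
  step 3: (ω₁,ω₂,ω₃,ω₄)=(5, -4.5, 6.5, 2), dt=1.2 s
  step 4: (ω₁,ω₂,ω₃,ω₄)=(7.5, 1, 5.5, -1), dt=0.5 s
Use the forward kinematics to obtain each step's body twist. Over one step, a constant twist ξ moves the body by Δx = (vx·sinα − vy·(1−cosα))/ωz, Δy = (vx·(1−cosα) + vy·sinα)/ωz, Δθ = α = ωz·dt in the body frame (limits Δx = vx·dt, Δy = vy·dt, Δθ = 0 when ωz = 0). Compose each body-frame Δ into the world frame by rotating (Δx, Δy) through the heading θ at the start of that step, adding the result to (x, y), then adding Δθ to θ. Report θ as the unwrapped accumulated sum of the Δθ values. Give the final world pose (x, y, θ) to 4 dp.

(0.1233, 0.0179, -0.1050)

step 1: ξ=(vx,vy,ωz)=(-0.0300, 0.1050, 0.7714), dt=1.2 → body Δ=(-0.0853, 0.0933, 0.9257) → world pose (-0.0853, 0.0933, 0.9257)
step 2: ξ=(vx,vy,ωz)=(-0.2175, 0.0075, -0.0643), dt=0.5 → body Δ=(-0.1087, 0.0055, -0.0321) → world pose (-0.1551, 0.0097, 0.8936)
step 3: ξ=(vx,vy,ωz)=(0.1350, -0.0750, -0.6000), dt=1.2 → body Δ=(0.1173, -0.1383, -0.7200) → world pose (0.0262, 0.0145, 0.1736)
step 4: ξ=(vx,vy,ωz)=(0.1950, 0.0000, -0.5571), dt=0.5 → body Δ=(0.0962, -0.0135, -0.2786) → world pose (0.1233, 0.0179, -0.1050)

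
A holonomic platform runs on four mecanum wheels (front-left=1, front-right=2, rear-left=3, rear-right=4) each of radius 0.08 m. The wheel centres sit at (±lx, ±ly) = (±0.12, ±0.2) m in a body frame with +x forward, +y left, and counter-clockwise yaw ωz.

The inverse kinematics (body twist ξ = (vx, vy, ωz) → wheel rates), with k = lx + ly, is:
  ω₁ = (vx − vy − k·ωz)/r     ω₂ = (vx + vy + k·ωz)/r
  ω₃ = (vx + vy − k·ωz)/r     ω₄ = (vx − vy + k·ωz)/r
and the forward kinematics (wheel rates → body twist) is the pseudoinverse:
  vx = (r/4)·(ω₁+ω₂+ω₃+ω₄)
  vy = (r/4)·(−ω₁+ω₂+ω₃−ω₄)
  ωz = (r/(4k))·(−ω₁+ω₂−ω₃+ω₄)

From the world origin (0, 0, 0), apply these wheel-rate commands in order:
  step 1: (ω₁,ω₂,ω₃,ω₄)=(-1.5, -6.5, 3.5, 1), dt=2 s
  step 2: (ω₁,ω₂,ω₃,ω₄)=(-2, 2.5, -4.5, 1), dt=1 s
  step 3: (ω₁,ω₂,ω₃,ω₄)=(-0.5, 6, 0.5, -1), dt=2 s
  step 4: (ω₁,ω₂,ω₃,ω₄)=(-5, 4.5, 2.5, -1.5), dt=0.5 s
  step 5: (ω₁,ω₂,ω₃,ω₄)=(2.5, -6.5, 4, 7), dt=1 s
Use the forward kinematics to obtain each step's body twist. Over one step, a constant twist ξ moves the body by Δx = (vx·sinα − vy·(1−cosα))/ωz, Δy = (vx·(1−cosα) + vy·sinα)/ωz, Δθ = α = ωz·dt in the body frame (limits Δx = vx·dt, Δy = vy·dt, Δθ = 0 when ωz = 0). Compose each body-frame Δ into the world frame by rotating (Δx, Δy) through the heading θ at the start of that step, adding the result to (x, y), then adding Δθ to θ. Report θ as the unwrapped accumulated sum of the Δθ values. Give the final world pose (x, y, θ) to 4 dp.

step 1: ξ=(vx,vy,ωz)=(-0.0700, -0.0500, -0.4688), dt=2.0 → body Δ=(-0.1639, -0.0250, -0.9375) → world pose (-0.1639, -0.0250, -0.9375)
step 2: ξ=(vx,vy,ωz)=(-0.0600, -0.0200, 0.6250), dt=1.0 → body Δ=(-0.0501, -0.0369, 0.6250) → world pose (-0.2233, -0.0064, -0.3125)
step 3: ξ=(vx,vy,ωz)=(0.1000, 0.1600, 0.3125), dt=2.0 → body Δ=(0.0904, 0.3601, 0.6250) → world pose (-0.0265, 0.3084, 0.3125)
step 4: ξ=(vx,vy,ωz)=(0.0100, 0.2700, 0.3438), dt=0.5 → body Δ=(-0.0066, 0.1348, 0.1719) → world pose (-0.0742, 0.4346, 0.4844)
step 5: ξ=(vx,vy,ωz)=(0.1400, -0.2400, -0.3750), dt=1.0 → body Δ=(0.0923, -0.2604, -0.3750) → world pose (0.1286, 0.2471, 0.1094)

(0.1286, 0.2471, 0.1094)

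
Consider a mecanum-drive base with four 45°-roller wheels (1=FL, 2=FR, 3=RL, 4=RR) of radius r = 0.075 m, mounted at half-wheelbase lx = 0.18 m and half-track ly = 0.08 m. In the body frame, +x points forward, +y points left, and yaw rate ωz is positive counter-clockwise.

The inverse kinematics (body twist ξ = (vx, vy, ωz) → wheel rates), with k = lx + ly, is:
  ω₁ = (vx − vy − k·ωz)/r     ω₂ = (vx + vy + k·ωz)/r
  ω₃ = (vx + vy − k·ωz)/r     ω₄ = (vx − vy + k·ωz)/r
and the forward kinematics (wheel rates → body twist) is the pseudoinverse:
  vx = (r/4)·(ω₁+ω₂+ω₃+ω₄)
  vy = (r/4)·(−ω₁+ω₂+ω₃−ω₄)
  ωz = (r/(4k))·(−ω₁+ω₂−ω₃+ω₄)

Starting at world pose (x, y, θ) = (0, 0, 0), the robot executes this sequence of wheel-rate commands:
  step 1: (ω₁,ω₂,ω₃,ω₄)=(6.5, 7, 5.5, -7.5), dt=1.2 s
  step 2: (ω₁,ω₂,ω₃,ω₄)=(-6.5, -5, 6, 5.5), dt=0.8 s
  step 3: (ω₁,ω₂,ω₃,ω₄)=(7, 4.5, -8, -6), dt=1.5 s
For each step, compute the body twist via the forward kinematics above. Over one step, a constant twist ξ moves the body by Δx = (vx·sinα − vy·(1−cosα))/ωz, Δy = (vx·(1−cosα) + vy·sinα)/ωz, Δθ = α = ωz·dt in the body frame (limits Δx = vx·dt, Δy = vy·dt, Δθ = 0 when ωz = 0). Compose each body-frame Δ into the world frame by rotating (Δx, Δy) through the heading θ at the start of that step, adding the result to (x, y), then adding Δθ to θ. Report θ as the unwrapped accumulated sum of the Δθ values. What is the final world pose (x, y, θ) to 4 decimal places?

(0.2413, 0.1341, -1.0781)

step 1: ξ=(vx,vy,ωz)=(0.2156, 0.2531, -0.9014), dt=1.2 → body Δ=(0.3600, 0.1211, -1.0817) → world pose (0.3600, 0.1211, -1.0817)
step 2: ξ=(vx,vy,ωz)=(0.0000, 0.0375, 0.0721), dt=0.8 → body Δ=(-0.0009, 0.0300, 0.0577) → world pose (0.3861, 0.1359, -1.0240)
step 3: ξ=(vx,vy,ωz)=(-0.0469, -0.0844, -0.0361), dt=1.5 → body Δ=(-0.0737, -0.1246, -0.0541) → world pose (0.2413, 0.1341, -1.0781)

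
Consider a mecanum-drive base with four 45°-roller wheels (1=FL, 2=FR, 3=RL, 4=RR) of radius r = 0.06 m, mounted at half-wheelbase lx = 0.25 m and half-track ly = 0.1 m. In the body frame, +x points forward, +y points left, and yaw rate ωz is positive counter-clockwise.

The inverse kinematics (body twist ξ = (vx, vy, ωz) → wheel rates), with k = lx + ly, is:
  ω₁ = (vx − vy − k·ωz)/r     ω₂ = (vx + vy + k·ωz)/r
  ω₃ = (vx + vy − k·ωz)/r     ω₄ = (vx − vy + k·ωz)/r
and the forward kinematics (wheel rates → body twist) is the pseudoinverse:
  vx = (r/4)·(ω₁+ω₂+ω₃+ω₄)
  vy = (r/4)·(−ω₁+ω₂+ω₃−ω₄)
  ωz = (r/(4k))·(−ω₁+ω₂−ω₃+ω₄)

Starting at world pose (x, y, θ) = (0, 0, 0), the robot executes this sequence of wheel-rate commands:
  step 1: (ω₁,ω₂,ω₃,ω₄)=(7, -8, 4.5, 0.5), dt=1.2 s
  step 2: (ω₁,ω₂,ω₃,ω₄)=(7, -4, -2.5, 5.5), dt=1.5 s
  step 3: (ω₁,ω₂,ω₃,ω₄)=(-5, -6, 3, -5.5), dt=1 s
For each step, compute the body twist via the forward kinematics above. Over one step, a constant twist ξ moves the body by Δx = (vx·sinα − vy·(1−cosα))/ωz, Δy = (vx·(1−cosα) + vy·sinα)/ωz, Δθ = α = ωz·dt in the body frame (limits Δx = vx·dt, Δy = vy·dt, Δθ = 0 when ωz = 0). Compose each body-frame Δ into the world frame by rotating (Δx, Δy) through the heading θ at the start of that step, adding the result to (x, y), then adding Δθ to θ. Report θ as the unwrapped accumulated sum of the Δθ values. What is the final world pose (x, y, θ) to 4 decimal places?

(-0.2689, -0.3034, -1.5771)

step 1: ξ=(vx,vy,ωz)=(0.0600, -0.1650, -0.8143), dt=1.2 → body Δ=(-0.0282, -0.2004, -0.9771) → world pose (-0.0282, -0.2004, -0.9771)
step 2: ξ=(vx,vy,ωz)=(0.0900, -0.2850, -0.1286), dt=1.5 → body Δ=(0.0931, -0.4378, -0.1929) → world pose (-0.3391, -0.5225, -1.1700)
step 3: ξ=(vx,vy,ωz)=(-0.2025, 0.1125, -0.4071), dt=1.0 → body Δ=(-0.1744, 0.1501, -0.4071) → world pose (-0.2689, -0.3034, -1.5771)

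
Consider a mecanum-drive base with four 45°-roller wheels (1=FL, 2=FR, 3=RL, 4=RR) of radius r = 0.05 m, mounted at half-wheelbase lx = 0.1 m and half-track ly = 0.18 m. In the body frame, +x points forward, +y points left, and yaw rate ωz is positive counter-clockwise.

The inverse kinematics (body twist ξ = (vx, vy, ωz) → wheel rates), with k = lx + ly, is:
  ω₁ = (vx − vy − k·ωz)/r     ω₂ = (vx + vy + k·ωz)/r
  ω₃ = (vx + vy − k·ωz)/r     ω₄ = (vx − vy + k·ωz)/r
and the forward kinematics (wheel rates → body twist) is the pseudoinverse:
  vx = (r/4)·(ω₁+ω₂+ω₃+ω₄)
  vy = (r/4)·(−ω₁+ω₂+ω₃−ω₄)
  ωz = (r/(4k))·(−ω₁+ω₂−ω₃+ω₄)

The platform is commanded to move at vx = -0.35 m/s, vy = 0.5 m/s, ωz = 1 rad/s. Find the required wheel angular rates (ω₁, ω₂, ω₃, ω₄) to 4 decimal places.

k = lx + ly = 0.1 + 0.18 = 0.2800;  k·ωz = 0.2800·1 = 0.2800
ω₁ (FL) = (vx − vy − k·ωz)/r = -1.1300/0.05 = -22.6000
ω₂ (FR) = (vx + vy + k·ωz)/r = 0.4300/0.05 = 8.6000
ω₃ (RL) = (vx + vy − k·ωz)/r = -0.1300/0.05 = -2.6000
ω₄ (RR) = (vx − vy + k·ωz)/r = -0.5700/0.05 = -11.4000

(-22.6000, 8.6000, -2.6000, -11.4000)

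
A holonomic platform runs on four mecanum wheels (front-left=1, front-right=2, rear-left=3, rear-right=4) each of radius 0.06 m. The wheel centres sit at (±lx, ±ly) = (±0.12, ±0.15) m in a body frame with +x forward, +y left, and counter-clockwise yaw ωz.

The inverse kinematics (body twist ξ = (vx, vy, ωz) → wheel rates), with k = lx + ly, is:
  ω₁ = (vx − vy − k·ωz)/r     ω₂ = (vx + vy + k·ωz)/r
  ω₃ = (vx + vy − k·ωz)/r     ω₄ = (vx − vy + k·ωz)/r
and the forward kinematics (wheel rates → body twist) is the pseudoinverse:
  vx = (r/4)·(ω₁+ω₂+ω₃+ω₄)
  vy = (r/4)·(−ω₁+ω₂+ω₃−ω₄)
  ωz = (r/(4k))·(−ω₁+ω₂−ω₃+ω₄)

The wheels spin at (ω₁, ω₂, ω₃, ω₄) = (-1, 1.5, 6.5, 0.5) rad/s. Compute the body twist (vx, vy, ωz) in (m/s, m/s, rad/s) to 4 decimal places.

(0.1125, 0.1275, -0.1944)

k = lx + ly = 0.12 + 0.15 = 0.2700
ω₁+ω₂+ω₃+ω₄ = 7.5000  →  vx = (0.06/4)·7.5000 = 0.1125
−ω₁+ω₂+ω₃−ω₄ = 8.5000  →  vy = (0.06/4)·8.5000 = 0.1275
−ω₁+ω₂−ω₃+ω₄ = -3.5000  →  ωz = (0.06/1.0800)·-3.5000 = -0.1944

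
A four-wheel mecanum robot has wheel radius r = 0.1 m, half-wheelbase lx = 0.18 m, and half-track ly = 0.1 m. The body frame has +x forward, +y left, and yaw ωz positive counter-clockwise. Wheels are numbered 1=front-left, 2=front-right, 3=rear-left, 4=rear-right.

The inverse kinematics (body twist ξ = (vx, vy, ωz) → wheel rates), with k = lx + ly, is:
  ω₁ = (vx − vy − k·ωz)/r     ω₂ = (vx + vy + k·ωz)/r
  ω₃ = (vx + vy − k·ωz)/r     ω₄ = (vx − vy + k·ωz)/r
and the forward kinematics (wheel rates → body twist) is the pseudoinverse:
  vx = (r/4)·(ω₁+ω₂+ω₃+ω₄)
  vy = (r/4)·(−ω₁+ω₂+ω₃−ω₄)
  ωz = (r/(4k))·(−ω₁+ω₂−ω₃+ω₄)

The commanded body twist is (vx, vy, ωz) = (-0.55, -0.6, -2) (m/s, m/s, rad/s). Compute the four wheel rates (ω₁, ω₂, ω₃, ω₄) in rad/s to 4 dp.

k = lx + ly = 0.18 + 0.1 = 0.2800;  k·ωz = 0.2800·-2 = -0.5600
ω₁ (FL) = (vx − vy − k·ωz)/r = 0.6100/0.1 = 6.1000
ω₂ (FR) = (vx + vy + k·ωz)/r = -1.7100/0.1 = -17.1000
ω₃ (RL) = (vx + vy − k·ωz)/r = -0.5900/0.1 = -5.9000
ω₄ (RR) = (vx − vy + k·ωz)/r = -0.5100/0.1 = -5.1000

(6.1000, -17.1000, -5.9000, -5.1000)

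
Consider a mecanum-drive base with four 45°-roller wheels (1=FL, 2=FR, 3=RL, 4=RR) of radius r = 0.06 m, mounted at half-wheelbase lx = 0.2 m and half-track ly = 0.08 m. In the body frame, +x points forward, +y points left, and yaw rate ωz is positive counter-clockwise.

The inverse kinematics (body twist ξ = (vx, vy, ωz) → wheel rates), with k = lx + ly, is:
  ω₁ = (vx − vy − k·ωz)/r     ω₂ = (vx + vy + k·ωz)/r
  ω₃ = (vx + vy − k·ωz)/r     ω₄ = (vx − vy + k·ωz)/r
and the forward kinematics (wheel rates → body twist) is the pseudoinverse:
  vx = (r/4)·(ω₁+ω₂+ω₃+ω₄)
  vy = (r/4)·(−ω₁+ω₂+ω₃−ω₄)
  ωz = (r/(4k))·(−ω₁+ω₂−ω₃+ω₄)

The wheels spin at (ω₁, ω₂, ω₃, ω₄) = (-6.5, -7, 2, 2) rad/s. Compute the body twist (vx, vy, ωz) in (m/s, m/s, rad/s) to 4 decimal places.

k = lx + ly = 0.2 + 0.08 = 0.2800
ω₁+ω₂+ω₃+ω₄ = -9.5000  →  vx = (0.06/4)·-9.5000 = -0.1425
−ω₁+ω₂+ω₃−ω₄ = -0.5000  →  vy = (0.06/4)·-0.5000 = -0.0075
−ω₁+ω₂−ω₃+ω₄ = -0.5000  →  ωz = (0.06/1.1200)·-0.5000 = -0.0268

(-0.1425, -0.0075, -0.0268)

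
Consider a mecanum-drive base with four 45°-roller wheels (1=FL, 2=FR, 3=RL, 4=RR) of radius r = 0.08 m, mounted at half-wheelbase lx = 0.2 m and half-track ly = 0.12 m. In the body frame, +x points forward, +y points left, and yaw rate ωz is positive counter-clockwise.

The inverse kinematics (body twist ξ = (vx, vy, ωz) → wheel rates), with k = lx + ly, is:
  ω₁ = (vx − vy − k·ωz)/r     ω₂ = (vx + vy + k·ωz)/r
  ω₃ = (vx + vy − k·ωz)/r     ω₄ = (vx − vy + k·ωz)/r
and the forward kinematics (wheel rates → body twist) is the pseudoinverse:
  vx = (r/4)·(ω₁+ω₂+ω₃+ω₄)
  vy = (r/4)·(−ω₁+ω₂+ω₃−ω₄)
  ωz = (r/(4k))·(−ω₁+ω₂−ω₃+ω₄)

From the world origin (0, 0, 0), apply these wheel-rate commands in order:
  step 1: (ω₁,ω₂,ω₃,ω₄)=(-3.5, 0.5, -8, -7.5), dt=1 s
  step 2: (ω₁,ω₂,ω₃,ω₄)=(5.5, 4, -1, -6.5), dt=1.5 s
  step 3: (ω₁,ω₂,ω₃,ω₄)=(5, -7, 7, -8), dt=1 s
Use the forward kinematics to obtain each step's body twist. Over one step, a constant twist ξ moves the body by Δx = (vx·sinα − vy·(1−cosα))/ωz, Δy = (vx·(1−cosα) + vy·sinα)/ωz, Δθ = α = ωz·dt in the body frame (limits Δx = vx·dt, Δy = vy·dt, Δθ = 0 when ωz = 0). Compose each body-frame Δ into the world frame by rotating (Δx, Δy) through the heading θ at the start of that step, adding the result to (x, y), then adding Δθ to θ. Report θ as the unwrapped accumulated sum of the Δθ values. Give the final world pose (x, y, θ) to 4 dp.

(-0.2790, 0.2006, -2.0625)

step 1: ξ=(vx,vy,ωz)=(-0.3700, 0.0700, 0.2812), dt=1.0 → body Δ=(-0.3749, 0.0174, 0.2812) → world pose (-0.3749, 0.0174, 0.2812)
step 2: ξ=(vx,vy,ωz)=(0.0400, 0.0800, -0.4375), dt=1.5 → body Δ=(0.0938, 0.0926, -0.6562) → world pose (-0.3105, 0.1324, -0.3750)
step 3: ξ=(vx,vy,ωz)=(-0.0600, 0.0600, -1.6875), dt=1.0 → body Δ=(0.0044, 0.0750, -1.6875) → world pose (-0.2790, 0.2006, -2.0625)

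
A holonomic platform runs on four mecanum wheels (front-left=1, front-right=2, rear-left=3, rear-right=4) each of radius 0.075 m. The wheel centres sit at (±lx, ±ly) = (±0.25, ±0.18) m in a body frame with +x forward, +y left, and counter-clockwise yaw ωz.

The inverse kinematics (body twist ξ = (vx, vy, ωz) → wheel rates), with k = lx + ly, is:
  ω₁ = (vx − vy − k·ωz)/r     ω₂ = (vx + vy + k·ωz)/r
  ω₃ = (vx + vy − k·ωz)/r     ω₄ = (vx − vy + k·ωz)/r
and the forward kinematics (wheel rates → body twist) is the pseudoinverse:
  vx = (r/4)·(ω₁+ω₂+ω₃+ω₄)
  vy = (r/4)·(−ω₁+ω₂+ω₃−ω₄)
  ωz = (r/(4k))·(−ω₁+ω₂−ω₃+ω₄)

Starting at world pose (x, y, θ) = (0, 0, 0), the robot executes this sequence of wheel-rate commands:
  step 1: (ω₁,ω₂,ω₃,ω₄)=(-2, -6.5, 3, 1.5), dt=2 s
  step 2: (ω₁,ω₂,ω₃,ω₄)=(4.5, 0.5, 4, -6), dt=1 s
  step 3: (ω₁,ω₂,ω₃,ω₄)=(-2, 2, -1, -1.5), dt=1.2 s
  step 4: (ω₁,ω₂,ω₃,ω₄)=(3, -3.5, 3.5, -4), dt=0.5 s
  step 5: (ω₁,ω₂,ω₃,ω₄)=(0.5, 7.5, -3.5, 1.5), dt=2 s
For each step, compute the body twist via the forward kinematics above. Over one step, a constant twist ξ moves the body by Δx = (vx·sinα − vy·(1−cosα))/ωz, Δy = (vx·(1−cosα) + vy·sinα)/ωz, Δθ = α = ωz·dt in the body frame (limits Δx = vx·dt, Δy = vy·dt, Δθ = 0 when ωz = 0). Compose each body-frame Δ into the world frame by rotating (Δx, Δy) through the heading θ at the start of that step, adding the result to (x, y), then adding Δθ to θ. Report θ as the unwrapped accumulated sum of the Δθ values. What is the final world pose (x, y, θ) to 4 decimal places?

(0.2178, -0.0134, -0.2093)

step 1: ξ=(vx,vy,ωz)=(-0.0750, -0.0563, -0.2616), dt=2.0 → body Δ=(-0.1720, -0.0691, -0.5233) → world pose (-0.1720, -0.0691, -0.5233)
step 2: ξ=(vx,vy,ωz)=(0.0563, 0.1125, -0.6105), dt=1.0 → body Δ=(0.0861, 0.0890, -0.6105) → world pose (-0.0530, -0.0350, -1.1337)
step 3: ξ=(vx,vy,ωz)=(-0.0469, 0.0844, 0.1526), dt=1.2 → body Δ=(-0.0652, 0.0955, 0.1831) → world pose (0.0060, 0.0645, -0.9506)
step 4: ξ=(vx,vy,ωz)=(-0.0188, 0.0188, -0.6105), dt=0.5 → body Δ=(-0.0078, 0.0106, -0.3052) → world pose (0.0101, 0.0770, -1.2558)
step 5: ξ=(vx,vy,ωz)=(0.1125, 0.0375, 0.5233), dt=2.0 → body Δ=(0.1503, 0.1694, 1.0465) → world pose (0.2178, -0.0134, -0.2093)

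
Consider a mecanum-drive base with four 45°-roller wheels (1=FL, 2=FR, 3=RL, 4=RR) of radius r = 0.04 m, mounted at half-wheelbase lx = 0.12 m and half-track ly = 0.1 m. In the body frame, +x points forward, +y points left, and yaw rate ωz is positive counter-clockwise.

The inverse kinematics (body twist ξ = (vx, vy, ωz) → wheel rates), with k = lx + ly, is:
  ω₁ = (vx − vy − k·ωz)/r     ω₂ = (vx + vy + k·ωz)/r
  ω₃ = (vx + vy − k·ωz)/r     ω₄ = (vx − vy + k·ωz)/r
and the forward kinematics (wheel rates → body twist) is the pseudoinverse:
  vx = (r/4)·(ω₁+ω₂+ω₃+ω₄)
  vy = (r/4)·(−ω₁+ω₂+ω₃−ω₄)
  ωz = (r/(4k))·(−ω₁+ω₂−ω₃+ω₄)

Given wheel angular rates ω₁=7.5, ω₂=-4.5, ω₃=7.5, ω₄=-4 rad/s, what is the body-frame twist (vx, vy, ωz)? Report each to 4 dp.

(0.0650, -0.0050, -1.0682)

k = lx + ly = 0.12 + 0.1 = 0.2200
ω₁+ω₂+ω₃+ω₄ = 6.5000  →  vx = (0.04/4)·6.5000 = 0.0650
−ω₁+ω₂+ω₃−ω₄ = -0.5000  →  vy = (0.04/4)·-0.5000 = -0.0050
−ω₁+ω₂−ω₃+ω₄ = -23.5000  →  ωz = (0.04/0.8800)·-23.5000 = -1.0682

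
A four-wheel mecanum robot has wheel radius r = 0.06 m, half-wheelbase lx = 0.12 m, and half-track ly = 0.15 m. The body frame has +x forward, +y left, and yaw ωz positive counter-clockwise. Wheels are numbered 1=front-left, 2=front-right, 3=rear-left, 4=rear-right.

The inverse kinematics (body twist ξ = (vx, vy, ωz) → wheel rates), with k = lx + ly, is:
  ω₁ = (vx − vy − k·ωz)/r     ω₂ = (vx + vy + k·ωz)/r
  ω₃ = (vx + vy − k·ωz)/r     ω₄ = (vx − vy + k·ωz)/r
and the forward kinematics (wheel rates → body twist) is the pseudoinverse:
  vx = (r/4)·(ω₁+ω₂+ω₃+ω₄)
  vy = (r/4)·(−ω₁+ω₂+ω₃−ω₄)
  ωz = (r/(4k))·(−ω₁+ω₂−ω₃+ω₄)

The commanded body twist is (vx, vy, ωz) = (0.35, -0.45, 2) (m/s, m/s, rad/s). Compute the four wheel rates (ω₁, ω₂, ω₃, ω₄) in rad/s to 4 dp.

k = lx + ly = 0.12 + 0.15 = 0.2700;  k·ωz = 0.2700·2 = 0.5400
ω₁ (FL) = (vx − vy − k·ωz)/r = 0.2600/0.06 = 4.3333
ω₂ (FR) = (vx + vy + k·ωz)/r = 0.4400/0.06 = 7.3333
ω₃ (RL) = (vx + vy − k·ωz)/r = -0.6400/0.06 = -10.6667
ω₄ (RR) = (vx − vy + k·ωz)/r = 1.3400/0.06 = 22.3333

(4.3333, 7.3333, -10.6667, 22.3333)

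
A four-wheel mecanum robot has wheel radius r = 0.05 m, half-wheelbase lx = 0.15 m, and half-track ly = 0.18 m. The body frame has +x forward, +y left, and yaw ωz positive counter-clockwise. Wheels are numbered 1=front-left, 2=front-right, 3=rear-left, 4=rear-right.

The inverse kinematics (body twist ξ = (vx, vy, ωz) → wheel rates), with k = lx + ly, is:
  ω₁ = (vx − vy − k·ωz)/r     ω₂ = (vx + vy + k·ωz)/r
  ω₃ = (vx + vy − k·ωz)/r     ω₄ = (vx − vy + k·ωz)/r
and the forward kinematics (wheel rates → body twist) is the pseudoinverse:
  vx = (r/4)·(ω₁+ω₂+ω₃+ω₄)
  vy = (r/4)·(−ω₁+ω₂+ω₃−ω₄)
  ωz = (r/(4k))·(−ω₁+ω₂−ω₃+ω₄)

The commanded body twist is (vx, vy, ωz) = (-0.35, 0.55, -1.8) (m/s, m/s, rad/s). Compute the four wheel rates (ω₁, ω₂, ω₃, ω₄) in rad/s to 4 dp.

(-6.1200, -7.8800, 15.8800, -29.8800)

k = lx + ly = 0.15 + 0.18 = 0.3300;  k·ωz = 0.3300·-1.8 = -0.5940
ω₁ (FL) = (vx − vy − k·ωz)/r = -0.3060/0.05 = -6.1200
ω₂ (FR) = (vx + vy + k·ωz)/r = -0.3940/0.05 = -7.8800
ω₃ (RL) = (vx + vy − k·ωz)/r = 0.7940/0.05 = 15.8800
ω₄ (RR) = (vx − vy + k·ωz)/r = -1.4940/0.05 = -29.8800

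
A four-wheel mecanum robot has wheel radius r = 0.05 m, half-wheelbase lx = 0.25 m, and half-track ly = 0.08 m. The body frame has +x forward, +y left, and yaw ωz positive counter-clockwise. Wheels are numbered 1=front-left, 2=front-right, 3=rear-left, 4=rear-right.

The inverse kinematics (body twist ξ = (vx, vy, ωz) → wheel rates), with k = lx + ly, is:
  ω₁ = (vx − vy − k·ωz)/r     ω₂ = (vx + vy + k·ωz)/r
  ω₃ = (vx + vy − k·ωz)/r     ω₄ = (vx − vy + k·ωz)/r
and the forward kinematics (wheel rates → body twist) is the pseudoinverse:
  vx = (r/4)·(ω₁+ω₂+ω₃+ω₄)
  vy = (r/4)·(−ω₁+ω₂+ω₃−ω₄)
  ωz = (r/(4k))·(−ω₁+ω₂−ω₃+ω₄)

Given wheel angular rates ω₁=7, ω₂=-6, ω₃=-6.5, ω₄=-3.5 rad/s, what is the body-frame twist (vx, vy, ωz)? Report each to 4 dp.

k = lx + ly = 0.25 + 0.08 = 0.3300
ω₁+ω₂+ω₃+ω₄ = -9.0000  →  vx = (0.05/4)·-9.0000 = -0.1125
−ω₁+ω₂+ω₃−ω₄ = -16.0000  →  vy = (0.05/4)·-16.0000 = -0.2000
−ω₁+ω₂−ω₃+ω₄ = -10.0000  →  ωz = (0.05/1.3200)·-10.0000 = -0.3788

(-0.1125, -0.2000, -0.3788)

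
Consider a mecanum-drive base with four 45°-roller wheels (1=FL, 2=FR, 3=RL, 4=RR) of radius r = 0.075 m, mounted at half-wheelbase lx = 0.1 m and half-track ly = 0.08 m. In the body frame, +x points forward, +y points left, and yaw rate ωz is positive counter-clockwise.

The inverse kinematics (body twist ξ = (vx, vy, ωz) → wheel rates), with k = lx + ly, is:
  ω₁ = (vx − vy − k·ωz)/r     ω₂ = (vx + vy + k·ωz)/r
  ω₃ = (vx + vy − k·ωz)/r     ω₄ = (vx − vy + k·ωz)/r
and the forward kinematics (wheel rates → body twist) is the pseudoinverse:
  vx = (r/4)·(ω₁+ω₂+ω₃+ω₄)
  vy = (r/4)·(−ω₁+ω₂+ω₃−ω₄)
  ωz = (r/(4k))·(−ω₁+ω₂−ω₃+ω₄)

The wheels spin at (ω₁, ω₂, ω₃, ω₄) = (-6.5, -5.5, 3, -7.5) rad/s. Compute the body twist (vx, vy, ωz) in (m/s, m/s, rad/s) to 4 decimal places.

k = lx + ly = 0.1 + 0.08 = 0.1800
ω₁+ω₂+ω₃+ω₄ = -16.5000  →  vx = (0.075/4)·-16.5000 = -0.3094
−ω₁+ω₂+ω₃−ω₄ = 11.5000  →  vy = (0.075/4)·11.5000 = 0.2156
−ω₁+ω₂−ω₃+ω₄ = -9.5000  →  ωz = (0.075/0.7200)·-9.5000 = -0.9896

(-0.3094, 0.2156, -0.9896)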